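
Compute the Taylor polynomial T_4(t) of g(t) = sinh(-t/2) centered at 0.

-t^3/48 - t/2

[t^0] = 0;  [t^1] = -1/2;  [t^2] = 0;  [t^3] = -1/48;  [t^4] = 0.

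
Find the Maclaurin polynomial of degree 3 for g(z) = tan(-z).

-z^3/3 - z

Use the known series and substitute for the argument.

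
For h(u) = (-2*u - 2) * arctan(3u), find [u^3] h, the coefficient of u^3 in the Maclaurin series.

Shift and add copies of the series according to the polynomial's terms.
h(0) = 0
h′(0) = -6
h′′(0) = -12
h′′′(0) = 108

18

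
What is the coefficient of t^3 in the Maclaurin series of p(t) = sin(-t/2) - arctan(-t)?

Expand each term separately and add.
So c_3 = p′′′(0)/3! = -5/16.

-5/16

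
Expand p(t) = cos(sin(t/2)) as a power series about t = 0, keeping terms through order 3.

Substitute the inner expansion into the outer series and collect powers.

1 - t^2/8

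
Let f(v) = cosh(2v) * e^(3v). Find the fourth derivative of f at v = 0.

313

Multiply the two series term by term and collect like powers.
From the series, [v^4] f = 313/24; multiply by 4! = 24 to get 313.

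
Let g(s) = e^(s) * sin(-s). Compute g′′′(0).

-2

Write out both Maclaurin series and multiply, keeping only the needed powers.
The coefficient of s^3 in the expansion is -1/3, so g′′′(0) = 3! * (-1/3) = -2.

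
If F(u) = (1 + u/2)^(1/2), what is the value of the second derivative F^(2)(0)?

Apply the Taylor formula c_k = f^(k)(a)/k!.
From the series, [u^2] F = -1/32; multiply by 2! = 2 to get -1/16.

-1/16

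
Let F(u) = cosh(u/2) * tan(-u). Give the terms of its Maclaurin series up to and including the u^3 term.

Write out both Maclaurin series and multiply, keeping only the needed powers.
[u^0] = 0;  [u^1] = -1;  [u^2] = 0;  [u^3] = -11/24.

-11*u^3/24 - u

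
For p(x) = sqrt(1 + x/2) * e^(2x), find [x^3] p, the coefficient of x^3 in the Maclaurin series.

Write out both Maclaurin series and multiply, keeping only the needed powers.
So c_3 = p′′′(0)/3! = 683/384.

683/384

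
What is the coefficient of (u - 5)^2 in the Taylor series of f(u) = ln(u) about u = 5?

-1/50

f(5) = ln(5)
f′(5) = 1/5
f′′(5) = -1/25
So c_2 = f′′(5)/2! = -1/50.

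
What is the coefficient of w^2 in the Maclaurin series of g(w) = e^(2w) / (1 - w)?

5

Multiply the numerator's expansion by the denominator's geometric series.
g(0) = 1
g′(0) = 3
g′′(0) = 10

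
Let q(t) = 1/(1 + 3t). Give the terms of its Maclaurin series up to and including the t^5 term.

[t^0] = 1;  [t^1] = -3;  [t^2] = 9;  [t^3] = -27;  [t^4] = 81;  [t^5] = -243.

-243*t^5 + 81*t^4 - 27*t^3 + 9*t^2 - 3*t + 1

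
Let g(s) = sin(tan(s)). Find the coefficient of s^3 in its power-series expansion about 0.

Plug the Maclaurin series of the inner function into that of the outer and collect terms.
[s^0] = 0;  [s^1] = 1;  [s^2] = 0;  [s^3] = 1/6.
So c_3 = g′′′(0)/3! = 1/6.

1/6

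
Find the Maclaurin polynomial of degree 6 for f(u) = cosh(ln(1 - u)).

u^6/2 + u^5/2 + u^4/2 + u^3/2 + u^2/2 + 1

Let u equal the inner series; expand the outer function in u and truncate.
f(0) = 1
f′(0) = 0
f′′(0) = 1
f′′′(0) = 3
f^(4)(0) = 12
f^(5)(0) = 60
f^(6)(0) = 360
Dividing each by k! gives the coefficients c_0, ..., c_6.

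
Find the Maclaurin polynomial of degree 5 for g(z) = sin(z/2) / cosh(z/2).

3*z^5/320 - z^3/12 + z/2

Write the quotient as an unknown series and match coefficients against numerator = denominator · series.
g(0) = 0
g′(0) = 1/2
g′′(0) = 0
g′′′(0) = -1/2
g^(4)(0) = 0
g^(5)(0) = 9/8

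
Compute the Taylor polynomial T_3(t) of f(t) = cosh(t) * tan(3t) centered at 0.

21*t^3/2 + 3*t

Expand each factor separately, then convolve coefficients.
[t^0] = 0;  [t^1] = 3;  [t^2] = 0;  [t^3] = 21/2.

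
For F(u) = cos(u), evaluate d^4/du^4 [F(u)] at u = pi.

-1

The coefficient of (u - pi)^4 in the expansion is -1/24, so F^(4)(pi) = 4! * (-1/24) = -1.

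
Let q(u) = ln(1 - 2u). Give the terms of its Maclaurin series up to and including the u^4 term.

-4*u^4 - 8*u^3/3 - 2*u^2 - 2*u

Apply the Taylor formula c_k = f^(k)(a)/k!.
q(0) = 0
q′(0) = -2
q′′(0) = -4
q′′′(0) = -16
q^(4)(0) = -96
Dividing each by k! gives the coefficients c_0, ..., c_4.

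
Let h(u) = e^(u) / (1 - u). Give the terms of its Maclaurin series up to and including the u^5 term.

Use 1/(1 - r) = Σ r^k on the denominator, then take the Cauchy product.
h(0) = 1
h′(0) = 2
h′′(0) = 5
h′′′(0) = 16
h^(4)(0) = 65
h^(5)(0) = 326
Then c_k = h^(k)(0)/k! gives each Taylor coefficient.

163*u^5/60 + 65*u^4/24 + 8*u^3/3 + 5*u^2/2 + 2*u + 1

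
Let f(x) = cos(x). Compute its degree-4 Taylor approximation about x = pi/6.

f(pi/6) = sqrt(3)/2
f′(pi/6) = -1/2
f′′(pi/6) = -sqrt(3)/2
f′′′(pi/6) = 1/2
f^(4)(pi/6) = sqrt(3)/2
The Taylor polynomial is Σ f^(k)(pi/6)/k! · (x - pi/6)^k.

sqrt(3)*(x - pi/6)^4/48 + (x - pi/6)^3/12 - sqrt(3)*(x - pi/6)^2/4 - (x - pi/6)/2 + sqrt(3)/2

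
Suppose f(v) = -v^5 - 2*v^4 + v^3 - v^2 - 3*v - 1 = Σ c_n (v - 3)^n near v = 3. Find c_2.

Differentiate repeatedly and evaluate at the center.
f(3) = -397
f′(3) = -603
f′′(3) = -740
So c_2 = f′′(3)/2! = -370.

-370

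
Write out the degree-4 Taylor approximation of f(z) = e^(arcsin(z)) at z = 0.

Compose series: expand the inner function first, then feed it into the outer expansion.
f(0) = 1
f′(0) = 1
f′′(0) = 1
f′′′(0) = 2
f^(4)(0) = 5

5*z^4/24 + z^3/3 + z^2/2 + z + 1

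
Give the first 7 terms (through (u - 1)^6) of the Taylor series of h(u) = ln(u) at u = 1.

h(1) = 0
h′(1) = 1
h′′(1) = -1
h′′′(1) = 2
h^(4)(1) = -6
h^(5)(1) = 24
h^(6)(1) = -120

-(u - 1)^6/6 + (u - 1)^5/5 - (u - 1)^4/4 + (u - 1)^3/3 - (u - 1)^2/2 + (u - 1)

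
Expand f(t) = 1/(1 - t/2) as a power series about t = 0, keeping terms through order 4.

f(0) = 1
f′(0) = 1/2
f′′(0) = 1/2
f′′′(0) = 3/4
f^(4)(0) = 3/2

t^4/16 + t^3/8 + t^2/4 + t/2 + 1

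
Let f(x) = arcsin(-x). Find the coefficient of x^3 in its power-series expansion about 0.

f(0) = 0
f′(0) = -1
f′′(0) = 0
f′′′(0) = -1
So c_3 = f′′′(0)/3! = -1/6.

-1/6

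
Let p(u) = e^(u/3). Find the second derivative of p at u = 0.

From the series, [u^2] p = 1/18; multiply by 2! = 2 to get 1/9.

1/9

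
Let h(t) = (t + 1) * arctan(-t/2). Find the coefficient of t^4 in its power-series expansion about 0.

Shift and add copies of the series according to the polynomial's terms.
h(0) = 0
h′(0) = -1/2
h′′(0) = -1
h′′′(0) = 1/4
h^(4)(0) = 1
Then c_k = h^(k)(0)/k! gives each Taylor coefficient.

1/24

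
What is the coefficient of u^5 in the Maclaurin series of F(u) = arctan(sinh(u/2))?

1/768

Let u equal the inner series; expand the outer function in u and truncate.
F(0) = 0
F′(0) = 1/2
F′′(0) = 0
F′′′(0) = -1/8
F^(4)(0) = 0
F^(5)(0) = 5/32
So c_5 = F^(5)(0)/5! = 1/768.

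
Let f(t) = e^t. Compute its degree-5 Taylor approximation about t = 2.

(t - 2)^5*e^(2)/120 + (t - 2)^4*e^(2)/24 + (t - 2)^3*e^(2)/6 + (t - 2)^2*e^(2)/2 + (t - 2)*e^(2) + e^(2)

f(2) = e^(2)
f′(2) = e^(2)
f′′(2) = e^(2)
f′′′(2) = e^(2)
f^(4)(2) = e^(2)
f^(5)(2) = e^(2)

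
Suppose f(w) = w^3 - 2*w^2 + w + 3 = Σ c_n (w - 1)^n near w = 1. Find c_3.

1

Compute the successive derivatives at the expansion point and divide by k!.
f(1) = 3
f′(1) = 0
f′′(1) = 2
f′′′(1) = 6
So c_3 = f′′′(1)/3! = 1.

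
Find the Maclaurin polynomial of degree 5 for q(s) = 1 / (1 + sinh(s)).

-181*s^5/120 + 4*s^4/3 - 7*s^3/6 + s^2 - s + 1

Write 1/(1+u) = 1 - u + u^2 - u^3 + ... and substitute the series for u.
q(0) = 1
q′(0) = -1
q′′(0) = 2
q′′′(0) = -7
q^(4)(0) = 32
q^(5)(0) = -181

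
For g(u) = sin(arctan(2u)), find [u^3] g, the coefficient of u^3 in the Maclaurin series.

Compose series: expand the inner function first, then feed it into the outer expansion.
g(0) = 0
g′(0) = 2
g′′(0) = 0
g′′′(0) = -24
So c_3 = g′′′(0)/3! = -4.

-4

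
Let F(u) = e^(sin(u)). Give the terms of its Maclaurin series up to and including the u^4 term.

-u^4/8 + u^2/2 + u + 1

Substitute the inner expansion into the outer series and collect powers.
F(0) = 1
F′(0) = 1
F′′(0) = 1
F′′′(0) = 0
F^(4)(0) = -3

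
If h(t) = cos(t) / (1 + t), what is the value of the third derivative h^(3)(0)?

Multiply the two series term by term and collect like powers.
The coefficient of t^3 in the expansion is -1/2, so h′′′(0) = 3! * (-1/2) = -3.

-3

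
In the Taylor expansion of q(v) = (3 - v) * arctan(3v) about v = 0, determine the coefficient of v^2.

Distribute the polynomial across the series and collect like powers.
q(0) = 0
q′(0) = 9
q′′(0) = -6
So c_2 = q′′(0)/2! = -3.

-3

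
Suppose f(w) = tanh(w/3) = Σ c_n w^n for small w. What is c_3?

-1/81

f(0) = 0
f′(0) = 1/3
f′′(0) = 0
f′′′(0) = -2/27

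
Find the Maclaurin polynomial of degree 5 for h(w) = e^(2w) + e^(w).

Expand each term separately and add.
h(0) = 2
h′(0) = 3
h′′(0) = 5
h′′′(0) = 9
h^(4)(0) = 17
h^(5)(0) = 33

11*w^5/40 + 17*w^4/24 + 3*w^3/2 + 5*w^2/2 + 3*w + 2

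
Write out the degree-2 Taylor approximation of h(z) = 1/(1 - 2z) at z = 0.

4*z^2 + 2*z + 1

h(0) = 1
h′(0) = 2
h′′(0) = 8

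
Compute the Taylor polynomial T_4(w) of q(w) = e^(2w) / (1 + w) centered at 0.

w^4/3 + w^3/3 + w^2 + w + 1

Multiply the two series term by term and collect like powers.
q(0) = 1
q′(0) = 1
q′′(0) = 2
q′′′(0) = 2
q^(4)(0) = 8
The Taylor polynomial is Σ q^(k)(0)/k! · w^k.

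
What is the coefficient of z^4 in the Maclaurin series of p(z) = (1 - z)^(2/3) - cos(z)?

Add the two expansions coefficient-wise.

-137/1944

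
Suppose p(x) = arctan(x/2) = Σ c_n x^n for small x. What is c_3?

[x^0] = 0;  [x^1] = 1/2;  [x^2] = 0;  [x^3] = -1/24.
So c_3 = p′′′(0)/3! = -1/24.

-1/24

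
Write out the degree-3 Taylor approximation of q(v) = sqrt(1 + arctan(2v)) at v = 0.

-5*v^3/6 - v^2/2 + v + 1

Compose series: expand the inner function first, then feed it into the outer expansion.
q(0) = 1
q′(0) = 1
q′′(0) = -1
q′′′(0) = -5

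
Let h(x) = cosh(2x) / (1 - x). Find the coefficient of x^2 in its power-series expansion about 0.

3

Multiply the two series term by term and collect like powers.
So c_2 = h′′(0)/2! = 3.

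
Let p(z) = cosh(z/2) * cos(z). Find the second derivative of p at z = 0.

-3/4

Multiply the two series term by term and collect like powers.
From the series, [z^2] p = -3/8; multiply by 2! = 2 to get -3/4.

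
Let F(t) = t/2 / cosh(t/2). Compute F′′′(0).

-3/8

Invert the denominator's series and multiply.
The coefficient of t^3 in the expansion is -1/16, so F′′′(0) = 3! * (-1/16) = -3/8.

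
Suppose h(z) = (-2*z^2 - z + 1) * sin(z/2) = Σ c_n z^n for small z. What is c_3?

Shift and add copies of the series according to the polynomial's terms.
So c_3 = h′′′(0)/3! = -49/48.

-49/48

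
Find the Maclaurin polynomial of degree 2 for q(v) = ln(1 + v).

-v^2/2 + v

Use the known series and substitute for the argument.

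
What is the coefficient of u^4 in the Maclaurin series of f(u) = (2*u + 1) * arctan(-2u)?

16/3

Distribute the polynomial across the series and collect like powers.
[u^0] = 0;  [u^1] = -2;  [u^2] = -4;  [u^3] = 8/3;  [u^4] = 16/3.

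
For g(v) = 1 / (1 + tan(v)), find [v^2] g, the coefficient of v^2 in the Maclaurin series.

Expand as Σ (-1)^k u^k with u equal to the inner function's series.
g(0) = 1
g′(0) = -1
g′′(0) = 2
The Taylor polynomial is Σ g^(k)(0)/k! · v^k.

1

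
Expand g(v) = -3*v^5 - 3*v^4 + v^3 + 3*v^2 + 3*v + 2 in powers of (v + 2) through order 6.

g(-2) = 48
g′(-2) = -141
g′′(-2) = 330
g′′′(-2) = -570
g^(4)(-2) = 648
g^(5)(-2) = -360
g^(6)(-2) = 0
Then c_k = g^(k)(-2)/k! gives each Taylor coefficient.

-3*(v + 2)^5 + 27*(v + 2)^4 - 95*(v + 2)^3 + 165*(v + 2)^2 - 141*(v + 2) + 48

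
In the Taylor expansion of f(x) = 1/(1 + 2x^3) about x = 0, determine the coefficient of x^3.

-2

Use the known series and substitute for the argument.
f(0) = 1
f′(0) = 0
f′′(0) = 0
f′′′(0) = -12
Then c_k = f^(k)(0)/k! gives each Taylor coefficient.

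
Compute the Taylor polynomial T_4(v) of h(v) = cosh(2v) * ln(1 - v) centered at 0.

-5*v^4/4 - 7*v^3/3 - v^2/2 - v

Write out both Maclaurin series and multiply, keeping only the needed powers.
[v^0] = 0;  [v^1] = -1;  [v^2] = -1/2;  [v^3] = -7/3;  [v^4] = -5/4.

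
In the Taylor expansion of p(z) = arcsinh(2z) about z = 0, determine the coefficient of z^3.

-4/3

c_3 = p′′′(0)/3! = -4/3.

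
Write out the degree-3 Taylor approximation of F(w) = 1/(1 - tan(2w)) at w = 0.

32*w^3/3 + 4*w^2 + 2*w + 1

Plug the Maclaurin series of the inner function into that of the outer and collect terms.
F(0) = 1
F′(0) = 2
F′′(0) = 8
F′′′(0) = 64
Dividing each by k! gives the coefficients c_0, ..., c_3.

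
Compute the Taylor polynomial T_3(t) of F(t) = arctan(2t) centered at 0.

-8*t^3/3 + 2*t

F(0) = 0
F′(0) = 2
F′′(0) = 0
F′′′(0) = -16
Then c_k = F^(k)(0)/k! gives each Taylor coefficient.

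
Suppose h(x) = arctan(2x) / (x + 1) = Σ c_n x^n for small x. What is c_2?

-2

Use 1/(1 - r) = Σ r^k on the denominator, then take the Cauchy product.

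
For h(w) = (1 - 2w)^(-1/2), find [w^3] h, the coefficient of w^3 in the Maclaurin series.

5/2

[w^0] = 1;  [w^1] = 1;  [w^2] = 3/2;  [w^3] = 5/2.
So c_3 = h′′′(0)/3! = 5/2.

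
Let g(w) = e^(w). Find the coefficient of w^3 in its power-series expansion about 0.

[w^0] = 1;  [w^1] = 1;  [w^2] = 1/2;  [w^3] = 1/6.

1/6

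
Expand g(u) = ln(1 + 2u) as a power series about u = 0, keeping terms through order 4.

-4*u^4 + 8*u^3/3 - 2*u^2 + 2*u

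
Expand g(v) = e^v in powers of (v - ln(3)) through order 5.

g(ln(3)) = 3
g′(ln(3)) = 3
g′′(ln(3)) = 3
g′′′(ln(3)) = 3
g^(4)(ln(3)) = 3
g^(5)(ln(3)) = 3
Then c_k = g^(k)(ln(3))/k! gives each Taylor coefficient.

(v - ln(3))^5/40 + (v - ln(3))^4/8 + (v - ln(3))^3/2 + 3*(v - ln(3))^2/2 + 3*(v - ln(3)) + 3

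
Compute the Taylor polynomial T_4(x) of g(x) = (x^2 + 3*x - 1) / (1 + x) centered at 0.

Shift and add copies of the series according to the polynomial's terms.
[x^0] = -1;  [x^1] = 4;  [x^2] = -3;  [x^3] = 3;  [x^4] = -3.

-3*x^4 + 3*x^3 - 3*x^2 + 4*x - 1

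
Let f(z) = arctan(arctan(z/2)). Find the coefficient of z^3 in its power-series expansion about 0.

-1/12

Compose series: expand the inner function first, then feed it into the outer expansion.
f(0) = 0
f′(0) = 1/2
f′′(0) = 0
f′′′(0) = -1/2
So c_3 = f′′′(0)/3! = -1/12.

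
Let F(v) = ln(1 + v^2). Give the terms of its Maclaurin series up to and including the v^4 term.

-v^4/2 + v^2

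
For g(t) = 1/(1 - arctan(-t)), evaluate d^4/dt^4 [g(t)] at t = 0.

8

Substitute the inner expansion into the outer series and collect powers.
The coefficient of t^4 in the expansion is 1/3, so g^(4)(0) = 4! * (1/3) = 8.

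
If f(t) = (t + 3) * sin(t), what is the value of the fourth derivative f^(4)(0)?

Shift and add copies of the series according to the polynomial's terms.
The coefficient of t^4 in the expansion is -1/6, so f^(4)(0) = 4! * (-1/6) = -4.

-4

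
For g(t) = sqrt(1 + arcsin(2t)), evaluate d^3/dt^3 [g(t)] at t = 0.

Plug the Maclaurin series of the inner function into that of the outer and collect terms.
The coefficient of t^3 in the expansion is 7/6, so g′′′(0) = 3! * (7/6) = 7.

7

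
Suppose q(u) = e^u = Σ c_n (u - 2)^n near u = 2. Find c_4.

q(2) = e^(2)
q′(2) = e^(2)
q′′(2) = e^(2)
q′′′(2) = e^(2)
q^(4)(2) = e^(2)
Then c_k = q^(k)(2)/k! gives each Taylor coefficient.

e^(2)/24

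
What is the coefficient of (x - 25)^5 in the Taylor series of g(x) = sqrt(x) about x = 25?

[(x - 25)^0] = 5;  [(x - 25)^1] = 1/10;  [(x - 25)^2] = -1/1000;  [(x - 25)^3] = 1/50000;  [(x - 25)^4] = -1/2000000;  [(x - 25)^5] = 7/500000000.

7/500000000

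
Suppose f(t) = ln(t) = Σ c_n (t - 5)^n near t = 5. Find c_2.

Compute the successive derivatives at the expansion point and divide by k!.
[(t - 5)^0] = ln(5);  [(t - 5)^1] = 1/5;  [(t - 5)^2] = -1/50.

-1/50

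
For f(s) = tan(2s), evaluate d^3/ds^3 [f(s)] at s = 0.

Differentiate repeatedly and evaluate at the center.
From the series, [s^3] f = 8/3; multiply by 3! = 6 to get 16.

16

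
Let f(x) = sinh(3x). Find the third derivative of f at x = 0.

27

Compute the successive derivatives at the expansion point and divide by k!.
The coefficient of x^3 in the expansion is 9/2, so f′′′(0) = 3! * (9/2) = 27.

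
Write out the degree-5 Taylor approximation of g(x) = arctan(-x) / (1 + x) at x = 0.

Write out both Maclaurin series and multiply, keeping only the needed powers.
g(0) = 0
g′(0) = -1
g′′(0) = 2
g′′′(0) = -4
g^(4)(0) = 16
g^(5)(0) = -104
Dividing each by k! gives the coefficients c_0, ..., c_5.

-13*x^5/15 + 2*x^4/3 - 2*x^3/3 + x^2 - x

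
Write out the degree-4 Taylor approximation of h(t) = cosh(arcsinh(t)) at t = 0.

-t^4/8 + t^2/2 + 1

Let u equal the inner series; expand the outer function in u and truncate.
[t^0] = 1;  [t^1] = 0;  [t^2] = 1/2;  [t^3] = 0;  [t^4] = -1/8.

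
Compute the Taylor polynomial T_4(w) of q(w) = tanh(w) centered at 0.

-w^3/3 + w

q(0) = 0
q′(0) = 1
q′′(0) = 0
q′′′(0) = -2
q^(4)(0) = 0
Dividing each by k! gives the coefficients c_0, ..., c_4.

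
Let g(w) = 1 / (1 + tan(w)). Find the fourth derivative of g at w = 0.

Use the geometric series for the reciprocal, then substitute.
From the series, [w^4] g = 5/3; multiply by 4! = 24 to get 40.

40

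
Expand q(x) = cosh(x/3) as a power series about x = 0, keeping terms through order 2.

x^2/18 + 1

[x^0] = 1;  [x^1] = 0;  [x^2] = 1/18.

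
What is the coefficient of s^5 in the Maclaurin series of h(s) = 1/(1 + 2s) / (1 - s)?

-21

Expand each factor separately, then convolve coefficients.
h(0) = 1
h′(0) = -1
h′′(0) = 6
h′′′(0) = -30
h^(4)(0) = 264
h^(5)(0) = -2520
So c_5 = h^(5)(0)/5! = -21.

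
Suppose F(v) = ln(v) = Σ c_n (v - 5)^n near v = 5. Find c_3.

Differentiate repeatedly and evaluate at the center.
F(5) = ln(5)
F′(5) = 1/5
F′′(5) = -1/25
F′′′(5) = 2/125

1/375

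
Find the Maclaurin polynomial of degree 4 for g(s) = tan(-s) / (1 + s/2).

Multiply the two series term by term and collect like powers.
g(0) = 0
g′(0) = -1
g′′(0) = 1
g′′′(0) = -7/2
g^(4)(0) = 7

7*s^4/24 - 7*s^3/12 + s^2/2 - s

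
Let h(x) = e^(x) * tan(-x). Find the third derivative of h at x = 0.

Take the Cauchy product of the two expansions.
The coefficient of x^3 in the expansion is -5/6, so h′′′(0) = 3! * (-5/6) = -5.

-5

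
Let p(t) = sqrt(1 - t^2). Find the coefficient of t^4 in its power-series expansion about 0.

Apply the Taylor formula c_k = f^(k)(a)/k!.
[t^0] = 1;  [t^1] = 0;  [t^2] = -1/2;  [t^3] = 0;  [t^4] = -1/8.

-1/8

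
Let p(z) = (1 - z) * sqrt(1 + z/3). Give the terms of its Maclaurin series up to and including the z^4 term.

-29*z^4/10368 + 7*z^3/432 - 13*z^2/72 - 5*z/6 + 1

Distribute the polynomial across the series and collect like powers.
p(0) = 1
p′(0) = -5/6
p′′(0) = -13/36
p′′′(0) = 7/72
p^(4)(0) = -29/432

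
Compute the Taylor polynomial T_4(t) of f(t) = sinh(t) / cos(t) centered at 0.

Divide the numerator series by the denominator series (power-series long division).
[t^0] = 0;  [t^1] = 1;  [t^2] = 0;  [t^3] = 2/3;  [t^4] = 0.

2*t^3/3 + t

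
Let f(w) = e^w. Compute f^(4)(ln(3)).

3

The coefficient of (w - ln(3))^4 in the expansion is 1/8, so f^(4)(ln(3)) = 4! * (1/8) = 3.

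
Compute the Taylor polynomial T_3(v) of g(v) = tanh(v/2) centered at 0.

-v^3/24 + v/2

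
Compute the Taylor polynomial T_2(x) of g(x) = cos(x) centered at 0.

1 - x^2/2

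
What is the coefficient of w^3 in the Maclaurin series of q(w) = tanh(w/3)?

Apply the Taylor formula c_k = f^(k)(a)/k!.
[w^0] = 0;  [w^1] = 1/3;  [w^2] = 0;  [w^3] = -1/81.
So c_3 = q′′′(0)/3! = -1/81.

-1/81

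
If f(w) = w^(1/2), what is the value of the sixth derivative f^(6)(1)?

From the series, [(w - 1)^6] f = -21/1024; multiply by 6! = 720 to get -945/64.

-945/64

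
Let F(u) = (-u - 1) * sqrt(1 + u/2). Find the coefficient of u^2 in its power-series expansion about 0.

-7/32

Shift and add copies of the series according to the polynomial's terms.
F(0) = -1
F′(0) = -5/4
F′′(0) = -7/16
So c_2 = F′′(0)/2! = -7/32.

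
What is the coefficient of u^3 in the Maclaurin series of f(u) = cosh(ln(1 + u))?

-1/2

Substitute the inner expansion into the outer series and collect powers.
f(0) = 1
f′(0) = 0
f′′(0) = 1
f′′′(0) = -3
So c_3 = f′′′(0)/3! = -1/2.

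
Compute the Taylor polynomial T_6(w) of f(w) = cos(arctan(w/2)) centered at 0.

-5*w^6/1024 + 3*w^4/128 - w^2/8 + 1

Compose series: expand the inner function first, then feed it into the outer expansion.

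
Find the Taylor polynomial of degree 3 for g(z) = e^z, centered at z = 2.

(z - 2)^3*e^(2)/6 + (z - 2)^2*e^(2)/2 + (z - 2)*e^(2) + e^(2)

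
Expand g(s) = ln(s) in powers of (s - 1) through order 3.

[(s - 1)^0] = 0;  [(s - 1)^1] = 1;  [(s - 1)^2] = -1/2;  [(s - 1)^3] = 1/3.

(s - 1)^3/3 - (s - 1)^2/2 + (s - 1)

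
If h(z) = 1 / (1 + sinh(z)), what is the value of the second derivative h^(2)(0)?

2

Use the geometric series for the reciprocal, then substitute.
The coefficient of z^2 in the expansion is 1, so h′′(0) = 2! * (1) = 2.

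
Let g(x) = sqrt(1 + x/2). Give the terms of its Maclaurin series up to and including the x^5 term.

7*x^5/8192 - 5*x^4/2048 + x^3/128 - x^2/32 + x/4 + 1

Use the known series and substitute for the argument.
[x^0] = 1;  [x^1] = 1/4;  [x^2] = -1/32;  [x^3] = 1/128;  [x^4] = -5/2048;  [x^5] = 7/8192.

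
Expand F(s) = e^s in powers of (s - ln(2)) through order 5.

F(ln(2)) = 2
F′(ln(2)) = 2
F′′(ln(2)) = 2
F′′′(ln(2)) = 2
F^(4)(ln(2)) = 2
F^(5)(ln(2)) = 2

(s - ln(2))^5/60 + (s - ln(2))^4/12 + (s - ln(2))^3/3 + (s - ln(2))^2 + 2*(s - ln(2)) + 2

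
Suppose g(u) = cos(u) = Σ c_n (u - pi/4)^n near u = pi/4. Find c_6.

-sqrt(2)/1440

Compute the successive derivatives at the expansion point and divide by k!.
[(u - pi/4)^0] = sqrt(2)/2;  [(u - pi/4)^1] = -sqrt(2)/2;  [(u - pi/4)^2] = -sqrt(2)/4;  [(u - pi/4)^3] = sqrt(2)/12;  [(u - pi/4)^4] = sqrt(2)/48;  [(u - pi/4)^5] = -sqrt(2)/240;  [(u - pi/4)^6] = -sqrt(2)/1440.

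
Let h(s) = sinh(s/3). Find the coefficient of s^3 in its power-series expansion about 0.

h(0) = 0
h′(0) = 1/3
h′′(0) = 0
h′′′(0) = 1/27
So c_3 = h′′′(0)/3! = 1/162.

1/162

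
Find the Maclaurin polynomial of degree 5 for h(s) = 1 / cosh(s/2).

Write the quotient as an unknown series and match coefficients against numerator = denominator · series.
h(0) = 1
h′(0) = 0
h′′(0) = -1/4
h′′′(0) = 0
h^(4)(0) = 5/16
h^(5)(0) = 0

5*s^4/384 - s^2/8 + 1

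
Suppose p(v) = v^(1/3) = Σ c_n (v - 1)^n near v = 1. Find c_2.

-1/9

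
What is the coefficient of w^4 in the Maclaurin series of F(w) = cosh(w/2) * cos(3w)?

Expand each factor separately, then convolve coefficients.
[w^0] = 1;  [w^1] = 0;  [w^2] = -35/8;  [w^3] = 0;  [w^4] = 1081/384.

1081/384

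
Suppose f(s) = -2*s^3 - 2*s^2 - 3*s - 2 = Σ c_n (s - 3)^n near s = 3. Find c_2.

Compute the successive derivatives at the expansion point and divide by k!.
So c_2 = f′′(3)/2! = -20.

-20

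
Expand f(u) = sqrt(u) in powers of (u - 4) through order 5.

7*(u - 4)^5/131072 - 5*(u - 4)^4/16384 + (u - 4)^3/512 - (u - 4)^2/64 + (u - 4)/4 + 2

[(u - 4)^0] = 2;  [(u - 4)^1] = 1/4;  [(u - 4)^2] = -1/64;  [(u - 4)^3] = 1/512;  [(u - 4)^4] = -5/16384;  [(u - 4)^5] = 7/131072.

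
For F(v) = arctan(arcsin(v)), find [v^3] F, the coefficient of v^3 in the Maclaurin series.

Substitute the inner expansion into the outer series and collect powers.
F(0) = 0
F′(0) = 1
F′′(0) = 0
F′′′(0) = -1
So c_3 = F′′′(0)/3! = -1/6.

-1/6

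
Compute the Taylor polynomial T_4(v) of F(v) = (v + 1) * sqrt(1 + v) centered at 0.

Multiply each power in the prefactor through the base expansion.
[v^0] = 1;  [v^1] = 3/2;  [v^2] = 3/8;  [v^3] = -1/16;  [v^4] = 3/128.

3*v^4/128 - v^3/16 + 3*v^2/8 + 3*v/2 + 1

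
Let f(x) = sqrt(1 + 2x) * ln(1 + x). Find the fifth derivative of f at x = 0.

-131

Expand each factor separately, then convolve coefficients.
The coefficient of x^5 in the expansion is -131/120, so f^(5)(0) = 5! * (-131/120) = -131.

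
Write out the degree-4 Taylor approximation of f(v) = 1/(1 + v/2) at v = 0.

v^4/16 - v^3/8 + v^2/4 - v/2 + 1

Differentiate repeatedly and evaluate at the center.
f(0) = 1
f′(0) = -1/2
f′′(0) = 1/2
f′′′(0) = -3/4
f^(4)(0) = 3/2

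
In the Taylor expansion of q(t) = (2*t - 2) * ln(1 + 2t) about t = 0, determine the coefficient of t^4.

40/3

Multiply each power in the prefactor through the base expansion.
q(0) = 0
q′(0) = -4
q′′(0) = 16
q′′′(0) = -56
q^(4)(0) = 320
Dividing each by k! gives the coefficients c_0, ..., c_4.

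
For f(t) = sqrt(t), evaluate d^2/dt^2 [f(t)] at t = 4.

From the series, [(t - 4)^2] f = -1/64; multiply by 2! = 2 to get -1/32.

-1/32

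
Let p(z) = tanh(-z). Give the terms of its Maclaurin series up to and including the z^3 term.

z^3/3 - z

p(0) = 0
p′(0) = -1
p′′(0) = 0
p′′′(0) = 2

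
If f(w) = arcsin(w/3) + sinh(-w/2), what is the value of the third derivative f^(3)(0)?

Combine the two series term by term.
The coefficient of w^3 in the expansion is -19/1296, so f′′′(0) = 3! * (-19/1296) = -19/216.

-19/216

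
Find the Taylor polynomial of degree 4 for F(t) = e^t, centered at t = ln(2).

Use the known series and substitute for the argument.
F(ln(2)) = 2
F′(ln(2)) = 2
F′′(ln(2)) = 2
F′′′(ln(2)) = 2
F^(4)(ln(2)) = 2
The Taylor polynomial is Σ F^(k)(ln(2))/k! · (t - ln(2))^k.

(t - ln(2))^4/12 + (t - ln(2))^3/3 + (t - ln(2))^2 + 2*(t - ln(2)) + 2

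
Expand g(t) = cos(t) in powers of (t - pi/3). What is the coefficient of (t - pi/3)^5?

g(pi/3) = 1/2
g′(pi/3) = -sqrt(3)/2
g′′(pi/3) = -1/2
g′′′(pi/3) = sqrt(3)/2
g^(4)(pi/3) = 1/2
g^(5)(pi/3) = -sqrt(3)/2
Dividing each by k! gives the coefficients c_0, ..., c_5.

-sqrt(3)/240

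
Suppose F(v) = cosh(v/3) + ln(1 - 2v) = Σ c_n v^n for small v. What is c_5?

-32/5

Combine the two series term by term.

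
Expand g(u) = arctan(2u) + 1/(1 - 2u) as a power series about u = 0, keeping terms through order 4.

16*u^4 + 16*u^3/3 + 4*u^2 + 4*u + 1

Add the two expansions coefficient-wise.
g(0) = 1
g′(0) = 4
g′′(0) = 8
g′′′(0) = 32
g^(4)(0) = 384
The Taylor polynomial is Σ g^(k)(0)/k! · u^k.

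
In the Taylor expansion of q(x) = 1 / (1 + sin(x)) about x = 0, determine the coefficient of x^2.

1

Write 1/(1+u) = 1 - u + u^2 - u^3 + ... and substitute the series for u.
q(0) = 1
q′(0) = -1
q′′(0) = 2
So c_2 = q′′(0)/2! = 1.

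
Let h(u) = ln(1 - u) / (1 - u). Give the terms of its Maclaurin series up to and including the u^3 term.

-11*u^3/6 - 3*u^2/2 - u

Expand each factor separately, then convolve coefficients.
[u^0] = 0;  [u^1] = -1;  [u^2] = -3/2;  [u^3] = -11/6.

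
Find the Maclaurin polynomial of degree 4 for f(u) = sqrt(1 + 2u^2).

[u^0] = 1;  [u^1] = 0;  [u^2] = 1;  [u^3] = 0;  [u^4] = -1/2.

-u^4/2 + u^2 + 1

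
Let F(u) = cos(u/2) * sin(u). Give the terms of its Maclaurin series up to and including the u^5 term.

Expand each factor separately, then convolve coefficients.
F(0) = 0
F′(0) = 1
F′′(0) = 0
F′′′(0) = -7/4
F^(4)(0) = 0
F^(5)(0) = 61/16

61*u^5/1920 - 7*u^3/24 + u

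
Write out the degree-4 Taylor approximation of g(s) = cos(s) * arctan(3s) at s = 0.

-21*s^3/2 + 3*s

Take the Cauchy product of the two expansions.
[s^0] = 0;  [s^1] = 3;  [s^2] = 0;  [s^3] = -21/2;  [s^4] = 0.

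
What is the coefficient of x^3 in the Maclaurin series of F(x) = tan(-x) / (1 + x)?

Take the Cauchy product of the two expansions.
F(0) = 0
F′(0) = -1
F′′(0) = 2
F′′′(0) = -8
The Taylor polynomial is Σ F^(k)(0)/k! · x^k.

-4/3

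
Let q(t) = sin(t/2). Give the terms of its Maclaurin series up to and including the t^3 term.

-t^3/48 + t/2

Use the known series and substitute for the argument.
q(0) = 0
q′(0) = 1/2
q′′(0) = 0
q′′′(0) = -1/8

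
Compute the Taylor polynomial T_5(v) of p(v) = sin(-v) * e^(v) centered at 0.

Write out both Maclaurin series and multiply, keeping only the needed powers.
p(0) = 0
p′(0) = -1
p′′(0) = -2
p′′′(0) = -2
p^(4)(0) = 0
p^(5)(0) = 4

v^5/30 - v^3/3 - v^2 - v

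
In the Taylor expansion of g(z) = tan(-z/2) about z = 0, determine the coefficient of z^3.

Apply the Taylor formula c_k = f^(k)(a)/k!.
g(0) = 0
g′(0) = -1/2
g′′(0) = 0
g′′′(0) = -1/4
The Taylor polynomial is Σ g^(k)(0)/k! · z^k.

-1/24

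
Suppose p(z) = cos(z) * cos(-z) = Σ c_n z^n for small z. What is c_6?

-2/45

Expand each factor separately, then convolve coefficients.
p(0) = 1
p′(0) = 0
p′′(0) = -2
p′′′(0) = 0
p^(4)(0) = 8
p^(5)(0) = 0
p^(6)(0) = -32
Then c_k = p^(k)(0)/k! gives each Taylor coefficient.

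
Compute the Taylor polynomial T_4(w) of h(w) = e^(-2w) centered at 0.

Differentiate repeatedly and evaluate at the center.

2*w^4/3 - 4*w^3/3 + 2*w^2 - 2*w + 1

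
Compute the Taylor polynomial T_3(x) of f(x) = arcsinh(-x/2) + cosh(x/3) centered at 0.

x^3/48 + x^2/18 - x/2 + 1

Expand each term separately and add.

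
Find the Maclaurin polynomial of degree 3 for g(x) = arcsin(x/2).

x^3/48 + x/2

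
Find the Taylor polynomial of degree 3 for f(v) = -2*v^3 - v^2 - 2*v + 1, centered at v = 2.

[(v - 2)^0] = -23;  [(v - 2)^1] = -30;  [(v - 2)^2] = -13;  [(v - 2)^3] = -2.

-2*(v - 2)^3 - 13*(v - 2)^2 - 30*(v - 2) - 23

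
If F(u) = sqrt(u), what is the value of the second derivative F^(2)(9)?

-1/108

The coefficient of (u - 9)^2 in the expansion is -1/216, so F′′(9) = 2! * (-1/216) = -1/108.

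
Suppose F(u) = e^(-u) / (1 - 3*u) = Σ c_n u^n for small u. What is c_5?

10447/60

Expand 1/(denominator) as a geometric series and multiply by the numerator's series.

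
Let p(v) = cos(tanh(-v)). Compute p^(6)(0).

Plug the Maclaurin series of the inner function into that of the outer and collect terms.
The coefficient of v^6 in the expansion is -59/240, so p^(6)(0) = 6! * (-59/240) = -177.

-177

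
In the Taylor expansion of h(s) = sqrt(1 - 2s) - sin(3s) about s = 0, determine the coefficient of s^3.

4

Combine the two series term by term.
[s^0] = 1;  [s^1] = -4;  [s^2] = -1/2;  [s^3] = 4.
So c_3 = h′′′(0)/3! = 4.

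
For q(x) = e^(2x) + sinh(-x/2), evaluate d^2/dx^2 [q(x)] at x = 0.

Add the two expansions coefficient-wise.
The coefficient of x^2 in the expansion is 2, so q′′(0) = 2! * (2) = 4.

4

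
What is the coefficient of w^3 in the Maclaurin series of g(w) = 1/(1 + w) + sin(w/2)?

-49/48

Expand each term separately and add.
g(0) = 1
g′(0) = -1/2
g′′(0) = 2
g′′′(0) = -49/8
Dividing each by k! gives the coefficients c_0, ..., c_3.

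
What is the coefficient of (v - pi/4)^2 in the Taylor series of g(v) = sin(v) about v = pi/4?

[(v - pi/4)^0] = sqrt(2)/2;  [(v - pi/4)^1] = sqrt(2)/2;  [(v - pi/4)^2] = -sqrt(2)/4.

-sqrt(2)/4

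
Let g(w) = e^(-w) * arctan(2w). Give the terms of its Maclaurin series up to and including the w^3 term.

Expand each factor separately, then convolve coefficients.
[w^0] = 0;  [w^1] = 2;  [w^2] = -2;  [w^3] = -5/3.

-5*w^3/3 - 2*w^2 + 2*w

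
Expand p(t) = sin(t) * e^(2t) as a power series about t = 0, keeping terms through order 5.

41*t^5/120 + t^4 + 11*t^3/6 + 2*t^2 + t

Multiply the two series term by term and collect like powers.
[t^0] = 0;  [t^1] = 1;  [t^2] = 2;  [t^3] = 11/6;  [t^4] = 1;  [t^5] = 41/120.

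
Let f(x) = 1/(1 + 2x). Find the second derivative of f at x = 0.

8

The coefficient of x^2 in the expansion is 4, so f′′(0) = 2! * (4) = 8.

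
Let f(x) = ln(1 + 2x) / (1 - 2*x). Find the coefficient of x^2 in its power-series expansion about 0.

Multiply the numerator's expansion by the denominator's geometric series.
f(0) = 0
f′(0) = 2
f′′(0) = 4

2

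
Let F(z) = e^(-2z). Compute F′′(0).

The coefficient of z^2 in the expansion is 2, so F′′(0) = 2! * (2) = 4.

4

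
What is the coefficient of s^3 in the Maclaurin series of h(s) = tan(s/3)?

c_3 = h′′′(0)/3! = 1/81.

1/81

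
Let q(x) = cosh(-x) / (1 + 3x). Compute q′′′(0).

Write out both Maclaurin series and multiply, keeping only the needed powers.
The coefficient of x^3 in the expansion is -57/2, so q′′′(0) = 3! * (-57/2) = -171.

-171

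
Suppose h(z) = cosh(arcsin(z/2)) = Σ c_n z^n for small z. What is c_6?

17/9216

Let u equal the inner series; expand the outer function in u and truncate.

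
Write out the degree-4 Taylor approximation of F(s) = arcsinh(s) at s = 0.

-s^3/6 + s

Apply the Taylor formula c_k = f^(k)(a)/k!.
F(0) = 0
F′(0) = 1
F′′(0) = 0
F′′′(0) = -1
F^(4)(0) = 0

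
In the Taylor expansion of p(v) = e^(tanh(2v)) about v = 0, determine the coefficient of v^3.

-4/3

Compose series: expand the inner function first, then feed it into the outer expansion.
p(0) = 1
p′(0) = 2
p′′(0) = 4
p′′′(0) = -8
So c_3 = p′′′(0)/3! = -4/3.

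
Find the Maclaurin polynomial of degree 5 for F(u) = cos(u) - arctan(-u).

Add the two expansions coefficient-wise.
[u^0] = 1;  [u^1] = 1;  [u^2] = -1/2;  [u^3] = -1/3;  [u^4] = 1/24;  [u^5] = 1/5.

u^5/5 + u^4/24 - u^3/3 - u^2/2 + u + 1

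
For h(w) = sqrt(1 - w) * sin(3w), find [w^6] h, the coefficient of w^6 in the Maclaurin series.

-1041/1280

Write out both Maclaurin series and multiply, keeping only the needed powers.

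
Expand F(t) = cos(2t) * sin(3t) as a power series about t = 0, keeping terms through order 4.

-21*t^3/2 + 3*t

Expand each factor separately, then convolve coefficients.
F(0) = 0
F′(0) = 3
F′′(0) = 0
F′′′(0) = -63
F^(4)(0) = 0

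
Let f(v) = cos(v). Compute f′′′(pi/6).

Use the known series and substitute for the argument.
From the series, [(v - pi/6)^3] f = 1/12; multiply by 3! = 6 to get 1/2.

1/2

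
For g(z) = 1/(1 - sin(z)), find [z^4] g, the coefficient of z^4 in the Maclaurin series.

2/3

Compose series: expand the inner function first, then feed it into the outer expansion.
g(0) = 1
g′(0) = 1
g′′(0) = 2
g′′′(0) = 5
g^(4)(0) = 16
So c_4 = g^(4)(0)/4! = 2/3.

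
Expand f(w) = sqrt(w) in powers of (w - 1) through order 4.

f(1) = 1
f′(1) = 1/2
f′′(1) = -1/4
f′′′(1) = 3/8
f^(4)(1) = -15/16

-5*(w - 1)^4/128 + (w - 1)^3/16 - (w - 1)^2/8 + (w - 1)/2 + 1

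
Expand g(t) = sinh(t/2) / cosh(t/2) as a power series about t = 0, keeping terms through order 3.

-t^3/24 + t/2

Write the quotient as an unknown series and match coefficients against numerator = denominator · series.
g(0) = 0
g′(0) = 1/2
g′′(0) = 0
g′′′(0) = -1/4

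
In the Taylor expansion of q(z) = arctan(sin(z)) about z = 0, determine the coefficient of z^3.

Substitute the inner expansion into the outer series and collect powers.
[z^0] = 0;  [z^1] = 1;  [z^2] = 0;  [z^3] = -1/2.

-1/2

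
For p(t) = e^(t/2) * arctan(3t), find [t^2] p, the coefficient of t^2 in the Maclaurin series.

3/2

Take the Cauchy product of the two expansions.
p(0) = 0
p′(0) = 3
p′′(0) = 3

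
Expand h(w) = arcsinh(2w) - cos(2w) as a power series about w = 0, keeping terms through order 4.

-2*w^4/3 - 4*w^3/3 + 2*w^2 + 2*w - 1

Combine the two series term by term.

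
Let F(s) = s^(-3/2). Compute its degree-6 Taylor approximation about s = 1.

3003*(s - 1)^6/1024 - 693*(s - 1)^5/256 + 315*(s - 1)^4/128 - 35*(s - 1)^3/16 + 15*(s - 1)^2/8 - 3*(s - 1)/2 + 1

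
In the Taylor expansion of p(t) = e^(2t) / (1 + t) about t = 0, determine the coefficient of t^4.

Take the Cauchy product of the two expansions.
p(0) = 1
p′(0) = 1
p′′(0) = 2
p′′′(0) = 2
p^(4)(0) = 8
Dividing each by k! gives the coefficients c_0, ..., c_4.

1/3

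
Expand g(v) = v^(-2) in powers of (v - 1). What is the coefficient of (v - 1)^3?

-4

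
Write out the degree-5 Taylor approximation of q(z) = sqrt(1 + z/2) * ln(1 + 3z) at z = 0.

Multiply the two series term by term and collect like powers.

442509*z^5/10240 - 2283*z^4/128 + 249*z^3/32 - 15*z^2/4 + 3*z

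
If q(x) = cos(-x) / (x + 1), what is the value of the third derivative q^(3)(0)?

-3

Expand 1/(denominator) as a geometric series and multiply by the numerator's series.
The coefficient of x^3 in the expansion is -1/2, so q′′′(0) = 3! * (-1/2) = -3.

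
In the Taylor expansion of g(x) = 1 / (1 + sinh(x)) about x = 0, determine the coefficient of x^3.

Write 1/(1+u) = 1 - u + u^2 - u^3 + ... and substitute the series for u.
g(0) = 1
g′(0) = -1
g′′(0) = 2
g′′′(0) = -7
So c_3 = g′′′(0)/3! = -7/6.

-7/6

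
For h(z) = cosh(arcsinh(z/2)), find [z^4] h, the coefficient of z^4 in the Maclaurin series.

-1/128

Let u equal the inner series; expand the outer function in u and truncate.
[z^0] = 1;  [z^1] = 0;  [z^2] = 1/8;  [z^3] = 0;  [z^4] = -1/128.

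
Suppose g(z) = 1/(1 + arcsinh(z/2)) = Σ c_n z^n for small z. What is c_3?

Substitute the inner expansion into the outer series and collect powers.
[z^0] = 1;  [z^1] = -1/2;  [z^2] = 1/4;  [z^3] = -5/48.

-5/48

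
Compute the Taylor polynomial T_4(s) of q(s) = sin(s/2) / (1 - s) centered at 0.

Take the Cauchy product of the two expansions.
q(0) = 0
q′(0) = 1/2
q′′(0) = 1
q′′′(0) = 23/8
q^(4)(0) = 23/2
The Taylor polynomial is Σ q^(k)(0)/k! · s^k.

23*s^4/48 + 23*s^3/48 + s^2/2 + s/2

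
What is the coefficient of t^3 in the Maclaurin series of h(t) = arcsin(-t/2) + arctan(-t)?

Expand each term separately and add.
So c_3 = h′′′(0)/3! = 5/16.

5/16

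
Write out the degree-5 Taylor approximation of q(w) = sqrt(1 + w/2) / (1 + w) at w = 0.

Take the Cauchy product of the two expansions.

-5797*w^5/8192 + 1451*w^4/2048 - 91*w^3/128 + 23*w^2/32 - 3*w/4 + 1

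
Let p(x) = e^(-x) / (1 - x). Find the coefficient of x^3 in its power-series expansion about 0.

1/3

Expand 1/(denominator) as a geometric series and multiply by the numerator's series.
p(0) = 1
p′(0) = 0
p′′(0) = 1
p′′′(0) = 2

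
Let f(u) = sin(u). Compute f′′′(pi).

From the series, [(u - pi)^3] f = 1/6; multiply by 3! = 6 to get 1.

1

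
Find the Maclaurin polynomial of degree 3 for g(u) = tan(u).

u^3/3 + u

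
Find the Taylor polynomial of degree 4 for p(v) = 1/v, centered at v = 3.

(v - 3)^4/243 - (v - 3)^3/81 + (v - 3)^2/27 - (v - 3)/9 + 1/3

p(3) = 1/3
p′(3) = -1/9
p′′(3) = 2/27
p′′′(3) = -2/27
p^(4)(3) = 8/81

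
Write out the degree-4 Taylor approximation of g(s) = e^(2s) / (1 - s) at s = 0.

7*s^4 + 19*s^3/3 + 5*s^2 + 3*s + 1

Expand 1/(denominator) as a geometric series and multiply by the numerator's series.
g(0) = 1
g′(0) = 3
g′′(0) = 10
g′′′(0) = 38
g^(4)(0) = 168
Then c_k = g^(k)(0)/k! gives each Taylor coefficient.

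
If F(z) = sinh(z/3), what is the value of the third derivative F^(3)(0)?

1/27

The coefficient of z^3 in the expansion is 1/162, so F′′′(0) = 3! * (1/162) = 1/27.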